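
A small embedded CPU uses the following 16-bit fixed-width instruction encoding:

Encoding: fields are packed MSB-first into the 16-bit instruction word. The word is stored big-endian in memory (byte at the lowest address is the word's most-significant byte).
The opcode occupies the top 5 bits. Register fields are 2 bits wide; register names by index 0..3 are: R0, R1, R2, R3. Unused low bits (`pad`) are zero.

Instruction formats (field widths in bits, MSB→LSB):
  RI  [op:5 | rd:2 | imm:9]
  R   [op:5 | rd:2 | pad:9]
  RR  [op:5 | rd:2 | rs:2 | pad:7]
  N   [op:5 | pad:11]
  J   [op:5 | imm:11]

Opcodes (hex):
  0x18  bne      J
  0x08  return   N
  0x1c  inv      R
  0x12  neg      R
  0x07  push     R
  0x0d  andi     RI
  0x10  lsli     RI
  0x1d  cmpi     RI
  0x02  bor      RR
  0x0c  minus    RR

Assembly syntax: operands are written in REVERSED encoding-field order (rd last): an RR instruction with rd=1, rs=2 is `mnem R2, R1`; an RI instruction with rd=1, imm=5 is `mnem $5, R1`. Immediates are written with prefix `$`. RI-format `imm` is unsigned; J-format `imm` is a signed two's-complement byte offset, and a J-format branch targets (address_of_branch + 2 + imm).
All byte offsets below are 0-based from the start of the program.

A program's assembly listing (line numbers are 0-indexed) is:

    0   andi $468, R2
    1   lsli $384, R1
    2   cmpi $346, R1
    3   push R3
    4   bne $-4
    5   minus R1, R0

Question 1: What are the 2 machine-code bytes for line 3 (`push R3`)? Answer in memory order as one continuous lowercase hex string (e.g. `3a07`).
3e00

line 3 (push): pack op=0x7:5|rd=3:2|pad=0:9 = 0x3e00; big→ 3e 00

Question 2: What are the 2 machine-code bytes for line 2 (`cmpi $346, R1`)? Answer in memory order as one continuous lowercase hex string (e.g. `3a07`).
line 2 (cmpi): pack op=0x1d:5|rd=1:2|imm=346:9 = 0xeb5a; big→ eb 5a

eb5a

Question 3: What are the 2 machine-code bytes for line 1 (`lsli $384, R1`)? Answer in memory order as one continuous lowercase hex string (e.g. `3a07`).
8380

L1: lsli op=0x10:5|rd=1:2|imm=384:9 ⇒ 0x8380 ⇒ big 83 80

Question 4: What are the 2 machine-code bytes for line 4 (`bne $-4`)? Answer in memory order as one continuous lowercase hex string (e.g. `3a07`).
c7fc

line 4 (bne): pack op=0x18:5|imm=-4:11 = 0xc7fc; big→ c7 fc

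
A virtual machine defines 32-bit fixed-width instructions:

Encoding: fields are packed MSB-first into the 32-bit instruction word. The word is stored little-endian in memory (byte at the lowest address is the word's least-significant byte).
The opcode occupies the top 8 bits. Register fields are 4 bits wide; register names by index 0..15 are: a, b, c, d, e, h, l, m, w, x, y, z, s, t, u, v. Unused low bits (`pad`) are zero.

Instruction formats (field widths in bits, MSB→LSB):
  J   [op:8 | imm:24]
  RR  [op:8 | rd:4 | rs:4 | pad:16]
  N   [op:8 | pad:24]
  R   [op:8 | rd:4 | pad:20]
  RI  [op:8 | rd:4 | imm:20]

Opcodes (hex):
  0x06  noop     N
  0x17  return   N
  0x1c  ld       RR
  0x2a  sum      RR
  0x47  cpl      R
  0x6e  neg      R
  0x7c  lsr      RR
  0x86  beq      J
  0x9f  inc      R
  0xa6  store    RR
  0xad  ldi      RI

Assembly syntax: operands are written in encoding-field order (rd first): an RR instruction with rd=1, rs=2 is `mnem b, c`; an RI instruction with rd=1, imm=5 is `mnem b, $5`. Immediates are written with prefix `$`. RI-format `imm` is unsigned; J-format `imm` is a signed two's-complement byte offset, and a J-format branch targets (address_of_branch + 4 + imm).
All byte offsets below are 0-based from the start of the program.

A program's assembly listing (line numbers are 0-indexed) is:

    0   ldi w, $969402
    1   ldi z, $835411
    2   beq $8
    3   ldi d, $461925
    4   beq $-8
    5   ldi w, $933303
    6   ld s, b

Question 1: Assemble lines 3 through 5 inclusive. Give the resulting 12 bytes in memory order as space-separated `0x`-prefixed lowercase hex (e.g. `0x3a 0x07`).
line 3 (ldi): pack op=0xad:8|rd=3:4|imm=461925:20 = 0xad370c65; little→ 65 0c 37 ad
line 4 (beq): pack op=0x86:8|imm=-8:24 = 0x86fffff8; little→ f8 ff ff 86
line 5 (ldi): pack op=0xad:8|rd=8:4|imm=933303:20 = 0xad8e3db7; little→ b7 3d 8e ad

0x65 0x0c 0x37 0xad 0xf8 0xff 0xff 0x86 0xb7 0x3d 0x8e 0xad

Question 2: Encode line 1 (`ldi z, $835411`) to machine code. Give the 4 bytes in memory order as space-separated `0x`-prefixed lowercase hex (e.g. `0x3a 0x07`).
0x53 0xbf 0xbc 0xad

L1: ldi op=0xad:8|rd=11:4|imm=835411:20 ⇒ 0xadbcbf53 ⇒ little 53 bf bc ad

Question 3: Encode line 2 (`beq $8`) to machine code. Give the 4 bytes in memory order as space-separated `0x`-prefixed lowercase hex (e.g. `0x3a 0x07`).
2. beq fields op=0x86:8|imm=8:24 → word 86000008h → 08 00 00 86

0x08 0x00 0x00 0x86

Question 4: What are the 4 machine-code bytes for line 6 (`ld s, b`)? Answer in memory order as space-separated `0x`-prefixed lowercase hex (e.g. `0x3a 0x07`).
0x00 0x00 0xc1 0x1c

L6: ld op=0x1c:8|rd=12:4|rs=1:4|pad=0:16 ⇒ 0x1cc10000 ⇒ little 00 00 c1 1c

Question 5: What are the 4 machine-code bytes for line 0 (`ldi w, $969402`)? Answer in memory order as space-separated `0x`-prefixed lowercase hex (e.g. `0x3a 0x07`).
L0: ldi op=0xad:8|rd=8:4|imm=969402:20 ⇒ 0xad8ecaba ⇒ little ba ca 8e ad

0xba 0xca 0x8e 0xad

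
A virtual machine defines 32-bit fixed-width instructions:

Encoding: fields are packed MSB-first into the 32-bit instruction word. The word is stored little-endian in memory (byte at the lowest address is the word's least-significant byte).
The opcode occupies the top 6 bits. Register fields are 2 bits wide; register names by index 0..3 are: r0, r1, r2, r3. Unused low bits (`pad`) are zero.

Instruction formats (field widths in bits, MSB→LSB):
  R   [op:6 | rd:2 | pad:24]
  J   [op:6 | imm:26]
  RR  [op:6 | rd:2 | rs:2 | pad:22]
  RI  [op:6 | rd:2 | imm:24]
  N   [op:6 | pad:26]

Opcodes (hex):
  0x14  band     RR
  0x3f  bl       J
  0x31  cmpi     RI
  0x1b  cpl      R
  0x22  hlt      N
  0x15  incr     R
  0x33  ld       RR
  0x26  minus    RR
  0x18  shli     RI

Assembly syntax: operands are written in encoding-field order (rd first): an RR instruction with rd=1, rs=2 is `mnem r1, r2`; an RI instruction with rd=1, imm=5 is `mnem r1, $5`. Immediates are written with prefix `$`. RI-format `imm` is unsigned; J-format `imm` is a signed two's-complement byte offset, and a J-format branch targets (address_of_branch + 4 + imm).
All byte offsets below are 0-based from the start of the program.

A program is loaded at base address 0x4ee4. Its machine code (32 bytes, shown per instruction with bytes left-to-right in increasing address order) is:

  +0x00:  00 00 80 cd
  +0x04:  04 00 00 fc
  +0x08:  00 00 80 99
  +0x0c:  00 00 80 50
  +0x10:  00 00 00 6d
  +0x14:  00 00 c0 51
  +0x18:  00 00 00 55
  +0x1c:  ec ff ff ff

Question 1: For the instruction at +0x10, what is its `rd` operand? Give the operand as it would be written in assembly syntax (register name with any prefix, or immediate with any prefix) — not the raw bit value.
r1

+0x10: 00 00 00 6d ⇒ word 0x6d000000 (little)
  op=0x6d000000>>26=0x1b ⇒ cpl (R)
  [25:24] rd=1 = r1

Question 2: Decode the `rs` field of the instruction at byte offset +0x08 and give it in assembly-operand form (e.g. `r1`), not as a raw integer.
r2

off 0x08: read 00 00 80 99 as little → 0x99800000
  top 6b → 0x26 → minus [RR]
  [25:24] rd=1 = r1
  [23:22] rs=2 = r2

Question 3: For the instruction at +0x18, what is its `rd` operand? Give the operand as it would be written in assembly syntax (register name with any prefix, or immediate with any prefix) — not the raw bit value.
off 0x18: read 00 00 00 55 as little → 0x55000000
  op=0x55000000>>26=0x15 ⇒ incr (R)
  rd: (w>>24)&0x3=0x1 → r1

r1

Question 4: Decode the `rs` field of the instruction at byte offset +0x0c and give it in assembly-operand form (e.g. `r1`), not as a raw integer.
off 0x0c: read 00 00 80 50 as little → 0x50800000
  opcode bits[31:26]=0x14: band/RR
  [25:24] rd=0 = r0
  [23:22] rs=2 = r2

r2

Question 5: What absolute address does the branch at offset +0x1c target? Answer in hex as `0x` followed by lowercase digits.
+0x1c: ec ff ff ff ⇒ word 0xffffffec (little)
  opcode bits[31:26]=0x3f: bl/J
  [25:0] imm=67108844 (s26→-20) = $-20
  target = base 0x4ee4 + off 0x1c + 4 + imm -20 = 0x4ef0

0x4ef0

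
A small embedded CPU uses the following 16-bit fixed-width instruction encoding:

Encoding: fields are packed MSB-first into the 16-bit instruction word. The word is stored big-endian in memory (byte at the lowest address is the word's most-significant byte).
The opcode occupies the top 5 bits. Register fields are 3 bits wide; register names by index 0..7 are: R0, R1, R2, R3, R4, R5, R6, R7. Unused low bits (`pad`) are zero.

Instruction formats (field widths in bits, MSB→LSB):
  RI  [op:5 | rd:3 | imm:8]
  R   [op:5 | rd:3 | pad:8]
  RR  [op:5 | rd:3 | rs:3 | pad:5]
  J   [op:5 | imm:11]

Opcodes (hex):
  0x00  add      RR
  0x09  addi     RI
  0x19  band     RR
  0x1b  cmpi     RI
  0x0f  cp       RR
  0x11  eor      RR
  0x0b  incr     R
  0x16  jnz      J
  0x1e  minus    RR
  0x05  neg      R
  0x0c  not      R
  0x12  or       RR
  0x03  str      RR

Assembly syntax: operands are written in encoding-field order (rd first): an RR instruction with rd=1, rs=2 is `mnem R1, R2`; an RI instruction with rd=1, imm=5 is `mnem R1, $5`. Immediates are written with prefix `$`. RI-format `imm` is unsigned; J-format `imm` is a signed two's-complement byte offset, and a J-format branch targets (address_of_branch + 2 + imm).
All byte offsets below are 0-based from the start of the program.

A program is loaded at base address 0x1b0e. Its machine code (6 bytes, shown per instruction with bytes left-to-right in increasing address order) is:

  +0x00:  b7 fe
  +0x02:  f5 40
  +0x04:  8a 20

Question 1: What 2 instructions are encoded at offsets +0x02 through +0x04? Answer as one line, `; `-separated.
off 0x02: read f5 40 as big → 0xf540
  opcode bits[15:11]=0x1e: minus/RR
  rd@[10:8]=0x5 ⇒ R5
  rs@[7:5]=0x2 ⇒ R2
off 0x04: read 8a 20 as big → 0x8a20
  opcode bits[15:11]=0x11: eor/RR
  rd@[10:8]=0x2 ⇒ R2
  rs@[7:5]=0x1 ⇒ R1

minus R5, R2; eor R2, R1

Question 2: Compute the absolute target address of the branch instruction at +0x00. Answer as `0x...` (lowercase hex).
0x1b0e

+0x00: b7 fe ⇒ word 0xb7fe (big)
  top 5b → 0x16 → jnz [J]
  imm: (w>>0)&0x7ff=0x7fe (s11→-2) → $-2
  target = base 0x1b0e + off 0x00 + 2 + imm -2 = 0x1b0e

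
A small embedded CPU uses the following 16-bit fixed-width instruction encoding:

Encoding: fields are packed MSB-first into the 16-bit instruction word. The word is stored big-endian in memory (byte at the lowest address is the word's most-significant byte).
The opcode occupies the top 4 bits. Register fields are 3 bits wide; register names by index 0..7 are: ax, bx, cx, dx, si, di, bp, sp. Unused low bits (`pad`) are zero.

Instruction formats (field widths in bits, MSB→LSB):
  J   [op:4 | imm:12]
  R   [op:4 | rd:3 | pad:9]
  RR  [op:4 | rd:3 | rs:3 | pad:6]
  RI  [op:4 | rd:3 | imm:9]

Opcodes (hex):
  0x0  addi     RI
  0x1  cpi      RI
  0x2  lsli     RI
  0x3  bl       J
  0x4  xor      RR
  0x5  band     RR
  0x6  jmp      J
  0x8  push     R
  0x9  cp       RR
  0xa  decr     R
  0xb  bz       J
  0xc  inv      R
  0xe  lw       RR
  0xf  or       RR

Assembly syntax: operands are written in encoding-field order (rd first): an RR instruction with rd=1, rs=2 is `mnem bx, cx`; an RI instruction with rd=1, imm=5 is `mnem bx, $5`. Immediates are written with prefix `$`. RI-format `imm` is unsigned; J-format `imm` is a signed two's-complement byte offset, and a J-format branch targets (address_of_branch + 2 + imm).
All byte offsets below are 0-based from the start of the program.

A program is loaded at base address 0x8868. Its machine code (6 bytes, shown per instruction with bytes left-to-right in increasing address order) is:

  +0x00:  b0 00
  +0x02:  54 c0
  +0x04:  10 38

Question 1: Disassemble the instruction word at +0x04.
cpi ax, $56

+0x04: 10 38 ⇒ word 0x1038 (big)
  opcode bits[15:12]=0x1: cpi/RI
  [11:9] rd=0 = ax
  [8:0] imm=56 = $56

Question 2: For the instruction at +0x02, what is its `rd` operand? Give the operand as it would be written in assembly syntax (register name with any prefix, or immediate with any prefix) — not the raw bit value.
cx

@+02  big-endian(54 c0) = 0x54c0
  opcode bits[15:12]=0x5: band/RR
  rd@[11:9]=0x2 ⇒ cx
  rs@[8:6]=0x3 ⇒ dx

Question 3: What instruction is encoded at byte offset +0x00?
off 0x00: read b0 00 as big → 0xb000
  top 4b → 0xb → bz [J]
  imm@[11:0]=0x0 ⇒ $0

bz $0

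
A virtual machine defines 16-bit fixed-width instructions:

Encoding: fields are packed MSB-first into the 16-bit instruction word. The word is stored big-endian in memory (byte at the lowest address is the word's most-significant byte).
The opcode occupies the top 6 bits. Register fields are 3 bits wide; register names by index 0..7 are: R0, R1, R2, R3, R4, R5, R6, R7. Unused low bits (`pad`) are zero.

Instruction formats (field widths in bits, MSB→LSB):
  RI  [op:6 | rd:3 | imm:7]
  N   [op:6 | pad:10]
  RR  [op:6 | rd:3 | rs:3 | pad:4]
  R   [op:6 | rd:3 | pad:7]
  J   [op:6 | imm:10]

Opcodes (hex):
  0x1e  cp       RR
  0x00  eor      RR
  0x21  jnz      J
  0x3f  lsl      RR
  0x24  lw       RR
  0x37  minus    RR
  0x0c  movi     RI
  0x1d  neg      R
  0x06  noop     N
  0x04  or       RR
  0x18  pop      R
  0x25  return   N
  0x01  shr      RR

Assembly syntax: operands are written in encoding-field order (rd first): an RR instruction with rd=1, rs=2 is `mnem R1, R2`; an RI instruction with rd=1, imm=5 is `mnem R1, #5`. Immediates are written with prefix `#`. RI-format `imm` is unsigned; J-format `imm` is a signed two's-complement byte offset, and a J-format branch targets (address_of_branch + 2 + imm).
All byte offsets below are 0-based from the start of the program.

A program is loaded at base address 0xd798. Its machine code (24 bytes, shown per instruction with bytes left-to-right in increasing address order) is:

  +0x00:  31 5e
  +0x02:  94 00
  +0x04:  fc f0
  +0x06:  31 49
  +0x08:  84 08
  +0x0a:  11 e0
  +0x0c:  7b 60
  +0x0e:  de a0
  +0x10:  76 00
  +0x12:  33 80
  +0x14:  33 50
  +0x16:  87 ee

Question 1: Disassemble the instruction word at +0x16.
+0x16: 87 ee ⇒ word 0x87ee (big)
  op=0x87ee>>10=0x21 ⇒ jnz (J)
  imm: (w>>0)&0x3ff=0x3ee (s10→-18) → #-18

jnz #-18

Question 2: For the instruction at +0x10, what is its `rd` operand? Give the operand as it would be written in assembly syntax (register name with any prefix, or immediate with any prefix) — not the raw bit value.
[10] 76 00 → 0x7600
  op=0x7600>>10=0x1d ⇒ neg (R)
  [9:7] rd=4 = R4

R4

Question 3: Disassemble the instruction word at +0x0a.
off 0x0a: read 11 e0 as big → 0x11e0
  op=0x11e0>>10=0x4 ⇒ or (RR)
  rd: (w>>7)&0x7=0x3 → R3
  rs: (w>>4)&0x7=0x6 → R6

or R3, R6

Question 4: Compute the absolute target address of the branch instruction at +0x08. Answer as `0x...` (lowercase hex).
0xd7aa

@+08  big-endian(84 08) = 0x8408
  top 6b → 0x21 → jnz [J]
  [9:0] imm=8 = #8
  target = base 0xd798 + off 0x08 + 2 + imm 8 = 0xd7aa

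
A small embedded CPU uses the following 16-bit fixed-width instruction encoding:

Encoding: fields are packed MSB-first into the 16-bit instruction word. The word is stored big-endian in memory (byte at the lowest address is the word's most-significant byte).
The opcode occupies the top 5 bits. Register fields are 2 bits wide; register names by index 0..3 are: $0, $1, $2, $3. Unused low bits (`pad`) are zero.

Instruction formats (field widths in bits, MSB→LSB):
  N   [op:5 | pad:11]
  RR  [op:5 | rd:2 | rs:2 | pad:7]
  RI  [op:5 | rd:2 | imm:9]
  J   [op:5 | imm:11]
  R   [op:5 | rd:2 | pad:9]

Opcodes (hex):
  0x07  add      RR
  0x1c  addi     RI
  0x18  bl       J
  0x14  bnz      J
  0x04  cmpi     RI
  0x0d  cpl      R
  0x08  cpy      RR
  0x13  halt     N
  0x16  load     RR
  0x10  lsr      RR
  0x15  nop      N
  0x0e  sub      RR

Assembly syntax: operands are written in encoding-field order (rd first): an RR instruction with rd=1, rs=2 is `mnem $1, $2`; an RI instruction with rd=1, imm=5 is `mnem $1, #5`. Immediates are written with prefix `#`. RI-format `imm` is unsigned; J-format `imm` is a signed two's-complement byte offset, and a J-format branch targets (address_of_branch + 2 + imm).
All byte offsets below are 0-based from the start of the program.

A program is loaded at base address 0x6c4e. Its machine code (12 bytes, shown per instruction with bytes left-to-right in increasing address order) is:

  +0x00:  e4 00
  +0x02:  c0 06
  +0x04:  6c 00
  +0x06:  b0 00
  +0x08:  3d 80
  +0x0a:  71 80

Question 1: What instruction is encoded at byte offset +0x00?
addi $2, #0

@+00  big-endian(e4 00) = 0xe400
  top 5b → 0x1c → addi [RI]
  rd: (w>>9)&0x3=0x2 → $2
  imm: (w>>0)&0x1ff=0x0 → #0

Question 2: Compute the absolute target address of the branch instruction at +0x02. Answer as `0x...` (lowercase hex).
0x6c58

+0x02: c0 06 ⇒ word 0xc006 (big)
  opcode bits[15:11]=0x18: bl/J
  imm: (w>>0)&0x7ff=0x6 → #6
  target = base 0x6c4e + off 0x02 + 2 + imm 6 = 0x6c58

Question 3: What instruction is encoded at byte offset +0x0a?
+0x0a: 71 80 ⇒ word 0x7180 (big)
  op=0x7180>>11=0xe ⇒ sub (RR)
  [10:9] rd=0 = $0
  [8:7] rs=3 = $3

sub $0, $3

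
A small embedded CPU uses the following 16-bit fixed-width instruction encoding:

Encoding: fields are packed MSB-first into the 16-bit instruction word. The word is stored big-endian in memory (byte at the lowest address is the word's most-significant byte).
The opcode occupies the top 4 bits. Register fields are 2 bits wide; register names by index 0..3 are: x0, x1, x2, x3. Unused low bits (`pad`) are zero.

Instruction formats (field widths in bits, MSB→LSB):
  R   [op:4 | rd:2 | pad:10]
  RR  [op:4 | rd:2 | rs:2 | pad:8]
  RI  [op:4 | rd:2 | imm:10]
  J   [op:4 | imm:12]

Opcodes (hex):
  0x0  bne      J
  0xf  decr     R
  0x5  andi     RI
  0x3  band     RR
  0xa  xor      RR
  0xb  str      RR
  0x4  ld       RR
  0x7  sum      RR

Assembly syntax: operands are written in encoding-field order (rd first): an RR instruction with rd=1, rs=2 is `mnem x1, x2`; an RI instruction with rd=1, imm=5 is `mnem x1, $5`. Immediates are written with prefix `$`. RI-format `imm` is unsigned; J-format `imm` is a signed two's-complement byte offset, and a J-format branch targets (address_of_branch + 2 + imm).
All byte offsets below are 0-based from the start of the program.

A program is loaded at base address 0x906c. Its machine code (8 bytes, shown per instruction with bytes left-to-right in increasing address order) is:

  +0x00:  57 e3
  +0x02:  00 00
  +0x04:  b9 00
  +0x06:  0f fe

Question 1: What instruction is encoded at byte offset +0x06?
bne $-2

off 0x06: read 0f fe as big → 0x0ffe
  op=0x0ffe>>12=0x0 ⇒ bne (J)
  imm@[11:0]=0xffe (s12→-2) ⇒ $-2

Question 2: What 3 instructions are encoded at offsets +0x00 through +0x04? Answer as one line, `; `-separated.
off 0x00: read 57 e3 as big → 0x57e3
  opcode bits[15:12]=0x5: andi/RI
  rd@[11:10]=0x1 ⇒ x1
  imm@[9:0]=0x3e3 ⇒ $995
off 0x02: read 00 00 as big → 0x0000
  opcode bits[15:12]=0x0: bne/J
  imm@[11:0]=0x0 ⇒ $0
off 0x04: read b9 00 as big → 0xb900
  opcode bits[15:12]=0xb: str/RR
  rd@[11:10]=0x2 ⇒ x2
  rs@[9:8]=0x1 ⇒ x1

andi x1, $995; bne $0; str x2, x1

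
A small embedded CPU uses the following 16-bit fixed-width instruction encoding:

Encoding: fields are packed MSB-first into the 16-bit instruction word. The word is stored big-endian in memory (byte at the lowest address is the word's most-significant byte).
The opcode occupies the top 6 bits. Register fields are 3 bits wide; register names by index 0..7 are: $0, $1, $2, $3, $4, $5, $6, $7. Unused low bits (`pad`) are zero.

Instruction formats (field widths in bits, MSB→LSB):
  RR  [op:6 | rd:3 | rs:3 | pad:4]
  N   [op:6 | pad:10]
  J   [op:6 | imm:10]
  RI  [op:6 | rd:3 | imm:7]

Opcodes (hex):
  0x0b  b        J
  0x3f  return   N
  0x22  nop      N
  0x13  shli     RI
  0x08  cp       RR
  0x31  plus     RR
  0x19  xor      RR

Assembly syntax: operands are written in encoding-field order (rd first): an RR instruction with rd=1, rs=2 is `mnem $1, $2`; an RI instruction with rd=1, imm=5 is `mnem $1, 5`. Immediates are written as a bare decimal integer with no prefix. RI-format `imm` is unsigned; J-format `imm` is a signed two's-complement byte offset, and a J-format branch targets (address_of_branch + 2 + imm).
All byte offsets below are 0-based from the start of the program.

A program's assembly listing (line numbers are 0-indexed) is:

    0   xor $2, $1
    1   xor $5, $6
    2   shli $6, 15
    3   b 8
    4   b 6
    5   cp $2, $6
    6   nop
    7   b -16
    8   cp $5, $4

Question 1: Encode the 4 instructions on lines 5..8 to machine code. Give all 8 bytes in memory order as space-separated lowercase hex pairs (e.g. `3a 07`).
21 60 88 00 2f f0 22 c0

line 5 (cp): pack op=0x8:6|rd=2:3|rs=6:3|pad=0:4 = 0x2160; big→ 21 60
line 6 (nop): pack op=0x22:6|pad=0:10 = 0x8800; big→ 88 00
line 7 (b): pack op=0xb:6|imm=-16:10 = 0x2ff0; big→ 2f f0
line 8 (cp): pack op=0x8:6|rd=5:3|rs=4:3|pad=0:4 = 0x22c0; big→ 22 c0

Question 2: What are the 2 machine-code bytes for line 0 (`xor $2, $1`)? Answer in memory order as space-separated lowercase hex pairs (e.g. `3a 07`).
65 10

line 0 (xor): pack op=0x19:6|rd=2:3|rs=1:3|pad=0:4 = 0x6510; big→ 65 10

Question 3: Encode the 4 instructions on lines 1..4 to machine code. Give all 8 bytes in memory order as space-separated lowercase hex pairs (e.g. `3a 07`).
66 e0 4f 0f 2c 08 2c 06

L1: xor op=0x19:6|rd=5:3|rs=6:3|pad=0:4 ⇒ 0x66e0 ⇒ big 66 e0
L2: shli op=0x13:6|rd=6:3|imm=15:7 ⇒ 0x4f0f ⇒ big 4f 0f
L3: b op=0xb:6|imm=8:10 ⇒ 0x2c08 ⇒ big 2c 08
L4: b op=0xb:6|imm=6:10 ⇒ 0x2c06 ⇒ big 2c 06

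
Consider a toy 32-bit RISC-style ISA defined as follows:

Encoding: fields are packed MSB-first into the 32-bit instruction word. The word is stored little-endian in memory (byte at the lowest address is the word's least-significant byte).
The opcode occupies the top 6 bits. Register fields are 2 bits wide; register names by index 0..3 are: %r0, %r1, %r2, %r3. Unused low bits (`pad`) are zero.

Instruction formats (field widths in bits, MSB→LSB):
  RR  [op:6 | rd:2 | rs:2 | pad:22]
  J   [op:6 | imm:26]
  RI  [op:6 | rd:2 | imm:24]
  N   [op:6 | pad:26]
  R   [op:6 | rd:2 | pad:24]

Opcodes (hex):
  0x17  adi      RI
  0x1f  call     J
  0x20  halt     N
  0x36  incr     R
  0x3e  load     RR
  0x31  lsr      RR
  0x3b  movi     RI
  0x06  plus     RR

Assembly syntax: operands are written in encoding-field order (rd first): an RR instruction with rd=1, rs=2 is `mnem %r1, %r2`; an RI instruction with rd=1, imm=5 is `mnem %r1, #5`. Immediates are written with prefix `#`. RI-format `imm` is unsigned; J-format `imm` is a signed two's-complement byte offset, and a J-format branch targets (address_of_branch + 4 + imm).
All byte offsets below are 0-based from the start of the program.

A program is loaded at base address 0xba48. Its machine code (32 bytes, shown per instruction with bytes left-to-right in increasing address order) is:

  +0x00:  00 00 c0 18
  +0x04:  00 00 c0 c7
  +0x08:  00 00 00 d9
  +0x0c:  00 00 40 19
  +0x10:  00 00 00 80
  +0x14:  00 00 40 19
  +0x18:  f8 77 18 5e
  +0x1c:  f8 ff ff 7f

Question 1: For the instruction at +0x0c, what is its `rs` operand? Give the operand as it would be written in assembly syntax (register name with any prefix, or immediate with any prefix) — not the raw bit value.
@+0c  little-endian(00 00 40 19) = 0x19400000
  op=0x19400000>>26=0x6 ⇒ plus (RR)
  rd@[25:24]=0x1 ⇒ %r1
  rs@[23:22]=0x1 ⇒ %r1

%r1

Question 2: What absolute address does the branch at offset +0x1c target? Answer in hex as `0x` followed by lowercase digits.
0xba60

[1c] f8 ff ff 7f → 0x7ffffff8
  opcode bits[31:26]=0x1f: call/J
  [25:0] imm=67108856 (s26→-8) = #-8
  target = base 0xba48 + off 0x1c + 4 + imm -8 = 0xba60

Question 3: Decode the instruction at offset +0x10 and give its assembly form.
halt

[10] 00 00 00 80 → 0x80000000
  top 6b → 0x20 → halt [N]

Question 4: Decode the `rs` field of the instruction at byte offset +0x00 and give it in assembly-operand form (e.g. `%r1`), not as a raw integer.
%r3

+0x00: 00 00 c0 18 ⇒ word 0x18c00000 (little)
  op=0x18c00000>>26=0x6 ⇒ plus (RR)
  rd@[25:24]=0x0 ⇒ %r0
  rs@[23:22]=0x3 ⇒ %r3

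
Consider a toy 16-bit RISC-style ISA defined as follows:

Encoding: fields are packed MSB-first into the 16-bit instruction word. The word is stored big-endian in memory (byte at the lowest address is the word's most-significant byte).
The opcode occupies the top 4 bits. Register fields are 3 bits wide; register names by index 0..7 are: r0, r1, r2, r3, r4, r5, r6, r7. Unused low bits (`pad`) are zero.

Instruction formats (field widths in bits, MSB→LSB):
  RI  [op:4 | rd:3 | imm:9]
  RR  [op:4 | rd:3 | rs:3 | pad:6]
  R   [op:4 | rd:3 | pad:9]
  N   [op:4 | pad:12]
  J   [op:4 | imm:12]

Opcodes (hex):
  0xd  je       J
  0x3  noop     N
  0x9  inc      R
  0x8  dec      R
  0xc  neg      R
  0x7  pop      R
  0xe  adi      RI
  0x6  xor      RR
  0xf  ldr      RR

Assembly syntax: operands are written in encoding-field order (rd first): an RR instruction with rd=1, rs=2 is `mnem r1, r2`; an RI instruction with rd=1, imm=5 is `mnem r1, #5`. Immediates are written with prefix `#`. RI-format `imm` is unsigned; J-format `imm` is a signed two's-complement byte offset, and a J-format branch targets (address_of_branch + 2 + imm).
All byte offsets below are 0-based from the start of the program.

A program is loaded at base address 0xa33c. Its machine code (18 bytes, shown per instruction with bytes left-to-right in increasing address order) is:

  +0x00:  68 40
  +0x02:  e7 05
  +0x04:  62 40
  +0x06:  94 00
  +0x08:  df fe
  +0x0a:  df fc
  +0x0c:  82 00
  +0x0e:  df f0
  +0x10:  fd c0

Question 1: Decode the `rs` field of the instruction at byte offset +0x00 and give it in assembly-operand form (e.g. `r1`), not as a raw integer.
r1

+0x00: 68 40 ⇒ word 0x6840 (big)
  opcode bits[15:12]=0x6: xor/RR
  rd@[11:9]=0x4 ⇒ r4
  rs@[8:6]=0x1 ⇒ r1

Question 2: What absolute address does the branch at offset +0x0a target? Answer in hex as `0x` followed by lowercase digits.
+0x0a: df fc ⇒ word 0xdffc (big)
  top 4b → 0xd → je [J]
  imm@[11:0]=0xffc (s12→-4) ⇒ #-4
  target = base 0xa33c + off 0x0a + 2 + imm -4 = 0xa344

0xa344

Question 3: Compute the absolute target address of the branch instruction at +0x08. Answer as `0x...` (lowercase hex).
[08] df fe → 0xdffe
  opcode bits[15:12]=0xd: je/J
  imm: (w>>0)&0xfff=0xffe (s12→-2) → #-2
  target = base 0xa33c + off 0x08 + 2 + imm -2 = 0xa344

0xa344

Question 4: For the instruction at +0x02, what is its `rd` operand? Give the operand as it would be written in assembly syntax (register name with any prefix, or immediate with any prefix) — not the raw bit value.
r3

@+02  big-endian(e7 05) = 0xe705
  opcode bits[15:12]=0xe: adi/RI
  rd: (w>>9)&0x7=0x3 → r3
  imm: (w>>0)&0x1ff=0x105 → #261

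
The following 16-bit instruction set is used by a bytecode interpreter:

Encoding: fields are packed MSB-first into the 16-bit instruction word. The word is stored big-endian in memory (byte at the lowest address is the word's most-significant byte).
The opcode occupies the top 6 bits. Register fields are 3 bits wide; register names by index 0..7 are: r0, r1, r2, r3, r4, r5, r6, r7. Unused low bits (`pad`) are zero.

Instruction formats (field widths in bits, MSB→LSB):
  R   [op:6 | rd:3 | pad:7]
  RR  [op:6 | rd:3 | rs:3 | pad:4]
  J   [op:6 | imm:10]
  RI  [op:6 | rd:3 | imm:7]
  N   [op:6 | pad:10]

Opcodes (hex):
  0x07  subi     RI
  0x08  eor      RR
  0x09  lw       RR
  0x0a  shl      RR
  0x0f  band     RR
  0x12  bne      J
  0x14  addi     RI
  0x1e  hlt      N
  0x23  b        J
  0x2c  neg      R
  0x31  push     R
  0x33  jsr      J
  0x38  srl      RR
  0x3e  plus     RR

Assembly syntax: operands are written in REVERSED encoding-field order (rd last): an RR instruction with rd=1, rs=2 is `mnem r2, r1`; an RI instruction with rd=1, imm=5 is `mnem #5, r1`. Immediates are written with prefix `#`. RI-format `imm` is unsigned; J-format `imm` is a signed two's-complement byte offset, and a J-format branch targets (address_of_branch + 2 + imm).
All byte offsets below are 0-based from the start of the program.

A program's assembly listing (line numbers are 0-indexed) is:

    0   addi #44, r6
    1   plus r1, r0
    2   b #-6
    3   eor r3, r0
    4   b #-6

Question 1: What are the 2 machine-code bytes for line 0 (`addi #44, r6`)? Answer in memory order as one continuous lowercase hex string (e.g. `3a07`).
532c

line 0 (addi): pack op=0x14:6|rd=6:3|imm=44:7 = 0x532c; big→ 53 2c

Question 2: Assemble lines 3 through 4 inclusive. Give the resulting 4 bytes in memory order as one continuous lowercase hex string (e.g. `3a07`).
20308ffa

L3: eor op=0x8:6|rd=0:3|rs=3:3|pad=0:4 ⇒ 0x2030 ⇒ big 20 30
L4: b op=0x23:6|imm=-6:10 ⇒ 0x8ffa ⇒ big 8f fa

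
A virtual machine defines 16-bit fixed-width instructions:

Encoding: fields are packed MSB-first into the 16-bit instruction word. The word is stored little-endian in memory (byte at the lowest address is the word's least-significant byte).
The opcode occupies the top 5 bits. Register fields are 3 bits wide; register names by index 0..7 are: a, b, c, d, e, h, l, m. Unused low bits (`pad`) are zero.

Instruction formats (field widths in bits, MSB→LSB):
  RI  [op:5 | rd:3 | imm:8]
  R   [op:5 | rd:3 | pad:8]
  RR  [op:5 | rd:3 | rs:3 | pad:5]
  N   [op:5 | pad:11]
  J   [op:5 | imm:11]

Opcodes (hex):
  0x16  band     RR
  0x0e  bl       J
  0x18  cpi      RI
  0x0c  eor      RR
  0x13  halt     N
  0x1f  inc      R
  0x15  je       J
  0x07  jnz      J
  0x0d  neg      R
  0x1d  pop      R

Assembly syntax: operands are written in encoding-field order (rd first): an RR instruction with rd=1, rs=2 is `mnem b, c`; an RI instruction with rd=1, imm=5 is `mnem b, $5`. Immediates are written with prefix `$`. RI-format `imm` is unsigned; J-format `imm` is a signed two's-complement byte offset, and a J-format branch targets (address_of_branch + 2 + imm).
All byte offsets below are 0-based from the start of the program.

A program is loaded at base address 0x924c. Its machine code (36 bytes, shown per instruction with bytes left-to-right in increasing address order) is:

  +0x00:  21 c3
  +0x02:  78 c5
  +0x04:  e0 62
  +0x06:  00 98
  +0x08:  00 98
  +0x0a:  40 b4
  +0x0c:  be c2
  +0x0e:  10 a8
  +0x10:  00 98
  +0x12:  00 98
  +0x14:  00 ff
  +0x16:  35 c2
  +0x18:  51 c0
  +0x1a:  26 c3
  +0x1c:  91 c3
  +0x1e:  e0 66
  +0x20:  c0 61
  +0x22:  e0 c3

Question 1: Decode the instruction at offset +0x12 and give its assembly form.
off 0x12: read 00 98 as little → 0x9800
  op=0x9800>>11=0x13 ⇒ halt (N)

halt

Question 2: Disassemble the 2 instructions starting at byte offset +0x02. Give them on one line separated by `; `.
cpi h, $120; eor c, m

[02] 78 c5 → 0xc578
  top 5b → 0x18 → cpi [RI]
  rd@[10:8]=0x5 ⇒ h
  imm@[7:0]=0x78 ⇒ $120
[04] e0 62 → 0x62e0
  top 5b → 0xc → eor [RR]
  rd@[10:8]=0x2 ⇒ c
  rs@[7:5]=0x7 ⇒ m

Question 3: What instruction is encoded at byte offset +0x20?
eor b, l

@+20  little-endian(c0 61) = 0x61c0
  opcode bits[15:11]=0xc: eor/RR
  rd: (w>>8)&0x7=0x1 → b
  rs: (w>>5)&0x7=0x6 → l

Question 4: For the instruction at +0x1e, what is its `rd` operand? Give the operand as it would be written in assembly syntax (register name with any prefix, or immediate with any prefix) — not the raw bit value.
@+1e  little-endian(e0 66) = 0x66e0
  op=0x66e0>>11=0xc ⇒ eor (RR)
  rd: (w>>8)&0x7=0x6 → l
  rs: (w>>5)&0x7=0x7 → m

l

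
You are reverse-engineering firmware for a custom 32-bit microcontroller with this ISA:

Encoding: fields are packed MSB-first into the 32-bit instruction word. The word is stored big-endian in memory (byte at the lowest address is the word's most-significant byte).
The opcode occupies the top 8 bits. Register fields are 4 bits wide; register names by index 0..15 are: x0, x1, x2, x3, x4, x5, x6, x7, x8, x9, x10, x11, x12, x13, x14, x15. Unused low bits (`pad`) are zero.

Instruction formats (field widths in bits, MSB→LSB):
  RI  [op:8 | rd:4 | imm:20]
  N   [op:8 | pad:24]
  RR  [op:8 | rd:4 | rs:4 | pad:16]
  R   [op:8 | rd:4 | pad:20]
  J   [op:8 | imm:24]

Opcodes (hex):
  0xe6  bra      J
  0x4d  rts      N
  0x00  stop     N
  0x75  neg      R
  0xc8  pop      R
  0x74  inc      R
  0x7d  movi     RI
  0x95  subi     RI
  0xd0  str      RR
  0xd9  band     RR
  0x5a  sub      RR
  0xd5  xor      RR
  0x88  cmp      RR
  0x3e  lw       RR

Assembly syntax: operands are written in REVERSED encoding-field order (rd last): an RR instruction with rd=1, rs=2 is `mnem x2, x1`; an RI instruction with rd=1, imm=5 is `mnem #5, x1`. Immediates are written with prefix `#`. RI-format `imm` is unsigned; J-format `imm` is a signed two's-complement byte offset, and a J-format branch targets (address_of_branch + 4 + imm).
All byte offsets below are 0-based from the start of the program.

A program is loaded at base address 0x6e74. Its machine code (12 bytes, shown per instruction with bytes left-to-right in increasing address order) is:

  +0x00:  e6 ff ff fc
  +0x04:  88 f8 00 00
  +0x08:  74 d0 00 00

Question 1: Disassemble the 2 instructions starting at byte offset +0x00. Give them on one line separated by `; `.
bra #-4; cmp x8, x15

+0x00: e6 ff ff fc ⇒ word 0xe6fffffc (big)
  opcode bits[31:24]=0xe6: bra/J
  imm@[23:0]=0xfffffc (s24→-4) ⇒ #-4
+0x04: 88 f8 00 00 ⇒ word 0x88f80000 (big)
  opcode bits[31:24]=0x88: cmp/RR
  rd@[23:20]=0xf ⇒ x15
  rs@[19:16]=0x8 ⇒ x8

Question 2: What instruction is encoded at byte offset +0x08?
inc x13

[08] 74 d0 00 00 → 0x74d00000
  op=0x74d00000>>24=0x74 ⇒ inc (R)
  rd@[23:20]=0xd ⇒ x13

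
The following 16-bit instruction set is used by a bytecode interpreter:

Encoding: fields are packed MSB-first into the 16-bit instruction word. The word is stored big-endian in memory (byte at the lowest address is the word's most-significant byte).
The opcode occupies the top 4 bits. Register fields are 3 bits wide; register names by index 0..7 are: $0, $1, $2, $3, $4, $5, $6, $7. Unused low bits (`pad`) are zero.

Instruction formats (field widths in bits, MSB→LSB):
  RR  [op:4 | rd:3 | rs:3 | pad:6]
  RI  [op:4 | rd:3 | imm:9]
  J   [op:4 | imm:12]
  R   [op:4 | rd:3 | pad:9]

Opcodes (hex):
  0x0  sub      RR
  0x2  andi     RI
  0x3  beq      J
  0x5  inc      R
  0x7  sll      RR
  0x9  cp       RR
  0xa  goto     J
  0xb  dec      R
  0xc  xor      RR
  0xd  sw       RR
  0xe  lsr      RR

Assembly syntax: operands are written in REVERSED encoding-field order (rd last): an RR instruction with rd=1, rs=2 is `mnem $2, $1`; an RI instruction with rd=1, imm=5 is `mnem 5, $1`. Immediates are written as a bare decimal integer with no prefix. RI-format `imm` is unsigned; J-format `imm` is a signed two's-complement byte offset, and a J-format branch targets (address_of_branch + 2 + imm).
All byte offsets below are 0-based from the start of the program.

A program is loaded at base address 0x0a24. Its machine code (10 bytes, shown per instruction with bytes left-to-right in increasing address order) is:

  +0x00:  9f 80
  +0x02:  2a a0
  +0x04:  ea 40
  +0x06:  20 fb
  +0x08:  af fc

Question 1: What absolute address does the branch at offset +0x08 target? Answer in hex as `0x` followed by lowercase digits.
0x0a2a

off 0x08: read af fc as big → 0xaffc
  top 4b → 0xa → goto [J]
  imm: (w>>0)&0xfff=0xffc (s12→-4) → -4
  target = base 0x0a24 + off 0x08 + 2 + imm -4 = 0x0a2a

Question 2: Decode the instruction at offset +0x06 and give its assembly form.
andi 251, $0

off 0x06: read 20 fb as big → 0x20fb
  opcode bits[15:12]=0x2: andi/RI
  rd: (w>>9)&0x7=0x0 → $0
  imm: (w>>0)&0x1ff=0xfb → 251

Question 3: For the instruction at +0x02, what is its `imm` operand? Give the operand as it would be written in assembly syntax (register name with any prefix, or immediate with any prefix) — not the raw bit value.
160

[02] 2a a0 → 0x2aa0
  op=0x2aa0>>12=0x2 ⇒ andi (RI)
  rd: (w>>9)&0x7=0x5 → $5
  imm: (w>>0)&0x1ff=0xa0 → 160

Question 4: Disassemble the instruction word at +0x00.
@+00  big-endian(9f 80) = 0x9f80
  op=0x9f80>>12=0x9 ⇒ cp (RR)
  rd@[11:9]=0x7 ⇒ $7
  rs@[8:6]=0x6 ⇒ $6

cp $6, $7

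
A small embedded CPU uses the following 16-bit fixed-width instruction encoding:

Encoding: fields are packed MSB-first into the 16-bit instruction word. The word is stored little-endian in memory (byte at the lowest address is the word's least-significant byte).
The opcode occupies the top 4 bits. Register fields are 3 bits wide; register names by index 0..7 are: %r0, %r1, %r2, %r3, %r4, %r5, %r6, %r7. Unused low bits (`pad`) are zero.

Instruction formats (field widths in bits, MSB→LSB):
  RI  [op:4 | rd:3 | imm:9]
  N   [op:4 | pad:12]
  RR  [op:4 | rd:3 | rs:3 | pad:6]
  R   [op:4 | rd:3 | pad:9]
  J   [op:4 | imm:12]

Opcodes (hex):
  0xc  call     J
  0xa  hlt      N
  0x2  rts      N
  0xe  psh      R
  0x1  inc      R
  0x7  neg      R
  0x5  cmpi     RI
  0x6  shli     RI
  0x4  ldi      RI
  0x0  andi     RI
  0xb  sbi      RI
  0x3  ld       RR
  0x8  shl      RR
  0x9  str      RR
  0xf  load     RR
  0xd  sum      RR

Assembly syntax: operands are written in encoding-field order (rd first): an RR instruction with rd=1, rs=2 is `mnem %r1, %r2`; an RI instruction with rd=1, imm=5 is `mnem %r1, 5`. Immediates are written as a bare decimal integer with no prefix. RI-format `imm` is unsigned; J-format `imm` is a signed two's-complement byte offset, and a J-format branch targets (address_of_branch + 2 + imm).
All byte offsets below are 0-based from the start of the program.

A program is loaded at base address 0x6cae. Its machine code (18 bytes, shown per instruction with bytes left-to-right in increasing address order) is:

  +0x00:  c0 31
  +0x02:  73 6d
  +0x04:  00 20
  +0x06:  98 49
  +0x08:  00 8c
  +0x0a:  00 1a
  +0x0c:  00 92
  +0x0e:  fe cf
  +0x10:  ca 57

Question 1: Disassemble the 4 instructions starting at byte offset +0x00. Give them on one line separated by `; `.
ld %r0, %r7; shli %r6, 371; rts; ldi %r4, 408

@+00  little-endian(c0 31) = 0x31c0
  top 4b → 0x3 → ld [RR]
  [11:9] rd=0 = %r0
  [8:6] rs=7 = %r7
@+02  little-endian(73 6d) = 0x6d73
  top 4b → 0x6 → shli [RI]
  [11:9] rd=6 = %r6
  [8:0] imm=371 = 371
@+04  little-endian(00 20) = 0x2000
  top 4b → 0x2 → rts [N]
@+06  little-endian(98 49) = 0x4998
  top 4b → 0x4 → ldi [RI]
  [11:9] rd=4 = %r4
  [8:0] imm=408 = 408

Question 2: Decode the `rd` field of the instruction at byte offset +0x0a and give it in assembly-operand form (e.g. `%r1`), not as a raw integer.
off 0x0a: read 00 1a as little → 0x1a00
  opcode bits[15:12]=0x1: inc/R
  rd@[11:9]=0x5 ⇒ %r5

%r5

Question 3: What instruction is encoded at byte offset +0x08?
[08] 00 8c → 0x8c00
  op=0x8c00>>12=0x8 ⇒ shl (RR)
  [11:9] rd=6 = %r6
  [8:6] rs=0 = %r0

shl %r6, %r0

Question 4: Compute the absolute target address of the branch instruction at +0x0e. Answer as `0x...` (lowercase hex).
[0e] fe cf → 0xcffe
  top 4b → 0xc → call [J]
  [11:0] imm=4094 (s12→-2) = -2
  target = base 0x6cae + off 0x0e + 2 + imm -2 = 0x6cbc

0x6cbc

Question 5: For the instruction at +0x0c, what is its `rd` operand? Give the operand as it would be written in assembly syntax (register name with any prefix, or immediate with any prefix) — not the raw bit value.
@+0c  little-endian(00 92) = 0x9200
  top 4b → 0x9 → str [RR]
  rd: (w>>9)&0x7=0x1 → %r1
  rs: (w>>6)&0x7=0x0 → %r0

%r1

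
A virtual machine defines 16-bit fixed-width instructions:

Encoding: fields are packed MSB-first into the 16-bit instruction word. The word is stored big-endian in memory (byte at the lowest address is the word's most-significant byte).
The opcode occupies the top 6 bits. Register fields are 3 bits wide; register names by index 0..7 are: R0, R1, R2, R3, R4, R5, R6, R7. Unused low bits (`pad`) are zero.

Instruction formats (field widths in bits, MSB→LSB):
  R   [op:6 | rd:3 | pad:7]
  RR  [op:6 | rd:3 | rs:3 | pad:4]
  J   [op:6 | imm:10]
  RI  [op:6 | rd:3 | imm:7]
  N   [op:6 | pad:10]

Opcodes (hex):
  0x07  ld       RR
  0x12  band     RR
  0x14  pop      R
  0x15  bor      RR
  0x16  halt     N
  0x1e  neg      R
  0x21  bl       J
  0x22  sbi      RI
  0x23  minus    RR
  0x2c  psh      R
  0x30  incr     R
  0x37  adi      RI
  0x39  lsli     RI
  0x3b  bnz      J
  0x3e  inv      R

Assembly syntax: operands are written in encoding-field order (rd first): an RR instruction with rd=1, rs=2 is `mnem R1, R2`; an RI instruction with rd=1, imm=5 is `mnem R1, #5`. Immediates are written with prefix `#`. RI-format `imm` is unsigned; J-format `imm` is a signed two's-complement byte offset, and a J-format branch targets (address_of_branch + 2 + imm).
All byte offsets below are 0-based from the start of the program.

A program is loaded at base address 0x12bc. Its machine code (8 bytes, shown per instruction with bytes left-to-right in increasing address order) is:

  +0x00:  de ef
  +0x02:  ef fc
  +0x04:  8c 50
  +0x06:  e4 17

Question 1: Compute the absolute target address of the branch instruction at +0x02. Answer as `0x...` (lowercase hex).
0x12bc

+0x02: ef fc ⇒ word 0xeffc (big)
  opcode bits[15:10]=0x3b: bnz/J
  imm: (w>>0)&0x3ff=0x3fc (s10→-4) → #-4
  target = base 0x12bc + off 0x02 + 2 + imm -4 = 0x12bc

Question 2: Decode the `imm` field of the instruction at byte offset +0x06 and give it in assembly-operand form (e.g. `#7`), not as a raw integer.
[06] e4 17 → 0xe417
  opcode bits[15:10]=0x39: lsli/RI
  rd@[9:7]=0x0 ⇒ R0
  imm@[6:0]=0x17 ⇒ #23

#23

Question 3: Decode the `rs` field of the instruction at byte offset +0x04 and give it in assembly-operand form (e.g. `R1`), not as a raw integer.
R5

[04] 8c 50 → 0x8c50
  top 6b → 0x23 → minus [RR]
  rd: (w>>7)&0x7=0x0 → R0
  rs: (w>>4)&0x7=0x5 → R5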